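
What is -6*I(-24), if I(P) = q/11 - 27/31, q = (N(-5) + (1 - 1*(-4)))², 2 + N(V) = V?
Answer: 1038/341 ≈ 3.0440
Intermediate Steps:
N(V) = -2 + V
q = 4 (q = ((-2 - 5) + (1 - 1*(-4)))² = (-7 + (1 + 4))² = (-7 + 5)² = (-2)² = 4)
I(P) = -173/341 (I(P) = 4/11 - 27/31 = -173/341)
-6*I(-24) = -6*(-173/341) = 1038/341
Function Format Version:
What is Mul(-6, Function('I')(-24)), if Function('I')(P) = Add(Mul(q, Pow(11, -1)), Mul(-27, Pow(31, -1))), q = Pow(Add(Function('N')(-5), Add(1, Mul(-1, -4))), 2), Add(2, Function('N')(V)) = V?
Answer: Rational(1038, 341) ≈ 3.0440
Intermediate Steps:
Function('N')(V) = Add(-2, V)
q = 4 (q = Pow(Add(Add(-2, -5), Add(1, Mul(-1, -4))), 2) = Pow(Add(-7, Add(1, 4)), 2) = Pow(Add(-7, 5), 2) = Pow(-2, 2) = 4)
Function('I')(P) = Rational(-173, 341) (Function('I')(P) = Add(Mul(4, Pow(11, -1)), Mul(-27, Pow(31, -1))) = Add(Mul(4, Rational(1, 11)), Mul(-27, Rational(1, 31))) = Add(Rational(4, 11), Rational(-27, 31)) = Rational(-173, 341))
Mul(-6, Function('I')(-24)) = Mul(-6, Rational(-173, 341)) = Rational(1038, 341)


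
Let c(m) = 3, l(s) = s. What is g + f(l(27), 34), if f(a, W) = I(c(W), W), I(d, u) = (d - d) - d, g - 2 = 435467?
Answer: 435466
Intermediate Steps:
g = 435469 (g = 2 + 435467 = 435469)
I(d, u) = -d (I(d, u) = 0 - d = -d)
f(a, W) = -3 (f(a, W) = -1*3 = -3)
g + f(l(27), 34) = 435469 - 3 = 435466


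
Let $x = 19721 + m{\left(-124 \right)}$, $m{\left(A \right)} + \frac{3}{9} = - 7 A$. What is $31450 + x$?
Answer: $\frac{156116}{3} \approx 52039.0$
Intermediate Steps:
$m{\left(A \right)} = - \frac{1}{3} - 7 A$
$x = \frac{61766}{3}$ ($x = 19721 - - \frac{2603}{3} = 19721 + \left(- \frac{1}{3} + 868\right) = 19721 + \frac{2603}{3} = \frac{61766}{3} \approx 20589.0$)
$31450 + x = 31450 + \frac{61766}{3} = \frac{156116}{3}$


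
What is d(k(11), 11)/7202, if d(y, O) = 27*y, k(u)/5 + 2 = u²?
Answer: 16065/7202 ≈ 2.2306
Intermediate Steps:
k(u) = -10 + 5*u²
d(k(11), 11)/7202 = (27*(-10 + 5*11²))/7202 = (27*(-10 + 5*121))*(1/7202) = (27*(-10 + 605))*(1/7202) = (27*595)*(1/7202) = 16065*(1/7202) = 16065/7202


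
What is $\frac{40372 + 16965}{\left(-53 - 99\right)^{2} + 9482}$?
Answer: $\frac{57337}{32586} \approx 1.7596$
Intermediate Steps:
$\frac{40372 + 16965}{\left(-53 - 99\right)^{2} + 9482} = \frac{57337}{\left(-152\right)^{2} + 9482} = \frac{57337}{23104 + 9482} = \frac{57337}{32586}$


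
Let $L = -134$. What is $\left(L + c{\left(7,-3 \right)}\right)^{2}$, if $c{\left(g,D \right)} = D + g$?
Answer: $16900$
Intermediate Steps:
$\left(L + c{\left(7,-3 \right)}\right)^{2} = \left(-134 + \left(-3 + 7\right)\right)^{2} = \left(-134 + 4\right)^{2} = \left(-130\right)^{2} = 16900$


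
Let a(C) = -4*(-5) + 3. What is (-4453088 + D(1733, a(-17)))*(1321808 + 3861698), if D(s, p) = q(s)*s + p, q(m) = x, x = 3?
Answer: -23055540098196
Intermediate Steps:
q(m) = 3
a(C) = 23 (a(C) = 20 + 3 = 23)
D(s, p) = p + 3*s (D(s, p) = 3*s + p = p + 3*s)
(-4453088 + D(1733, a(-17)))*(1321808 + 3861698) = (-4453088 + (23 + 3*1733))*(1321808 + 3861698) = (-4453088 + (23 + 5199))*5183506 = (-4453088 + 5222)*5183506 = -4447866*5183506 = -23055540098196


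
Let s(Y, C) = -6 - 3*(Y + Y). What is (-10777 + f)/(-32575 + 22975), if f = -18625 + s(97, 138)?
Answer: 2999/960 ≈ 3.1240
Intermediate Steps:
s(Y, C) = -6 - 6*Y
f = -19213 (f = -18625 + (-6 - 6*97) = -18625 + (-6 - 582) = -18625 - 588 = -19213)
(-10777 + f)/(-32575 + 22975) = (-10777 - 19213)/(-32575 + 22975) = -29990/(-9600) = -29990*(-1/9600) = 2999/960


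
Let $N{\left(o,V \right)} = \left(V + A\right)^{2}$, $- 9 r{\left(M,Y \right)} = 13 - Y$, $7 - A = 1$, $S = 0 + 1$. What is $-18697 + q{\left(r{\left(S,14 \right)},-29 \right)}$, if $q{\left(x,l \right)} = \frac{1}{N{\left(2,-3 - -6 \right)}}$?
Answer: $- \frac{1514456}{81} \approx -18697.0$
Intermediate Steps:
$S = 1$
$A = 6$ ($A = 7 - 1 = 6$)
$r{\left(M,Y \right)} = - \frac{13}{9} + \frac{Y}{9}$ ($r{\left(M,Y \right)} = - \frac{13 - Y}{9} = - \frac{13}{9} + \frac{Y}{9}$)
$N{\left(o,V \right)} = \left(6 + V\right)^{2}$ ($N{\left(o,V \right)} = \left(V + 6\right)^{2} = \left(6 + V\right)^{2}$)
$q{\left(x,l \right)} = \frac{1}{81}$ ($q{\left(x,l \right)} = \frac{1}{\left(6 - -3\right)^{2}} = \frac{1}{\left(6 + \left(-3 + 6\right)\right)^{2}} = \frac{1}{\left(6 + 3\right)^{2}} = \frac{1}{9^{2}} = \frac{1}{81}$)
$-18697 + q{\left(r{\left(S,14 \right)},-29 \right)} = -18697 + \frac{1}{81} = - \frac{1514456}{81}$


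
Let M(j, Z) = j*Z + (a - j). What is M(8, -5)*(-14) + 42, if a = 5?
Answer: 644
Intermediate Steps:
M(j, Z) = 5 - j + Z*j (M(j, Z) = j*Z + (5 - j) = Z*j + (5 - j) = 5 - j + Z*j)
M(8, -5)*(-14) + 42 = (5 - 1*8 - 5*8)*(-14) + 42 = (5 - 8 - 40)*(-14) + 42 = -43*(-14) + 42 = 602 + 42 = 644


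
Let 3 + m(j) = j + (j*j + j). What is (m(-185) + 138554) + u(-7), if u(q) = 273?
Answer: 172679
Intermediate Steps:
m(j) = -3 + j² + 2*j (m(j) = -3 + (j + (j*j + j)) = -3 + (j + (j² + j)) = -3 + (j + (j + j²)) = -3 + (j² + 2*j) = -3 + j² + 2*j)
(m(-185) + 138554) + u(-7) = ((-3 + (-185)² + 2*(-185)) + 138554) + 273 = ((-3 + 34225 - 370) + 138554) + 273 = (33852 + 138554) + 273 = 172406 + 273 = 172679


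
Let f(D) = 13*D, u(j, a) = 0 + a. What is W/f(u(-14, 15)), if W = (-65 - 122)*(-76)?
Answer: 14212/195 ≈ 72.882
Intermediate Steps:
u(j, a) = a
W = 14212 (W = -187*(-76) = 14212)
W/f(u(-14, 15)) = 14212/((13*15)) = 14212/195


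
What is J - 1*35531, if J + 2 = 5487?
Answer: -30046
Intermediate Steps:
J = 5485 (J = -2 + 5487 = 5485)
J - 1*35531 = 5485 - 1*35531 = 5485 - 35531 = -30046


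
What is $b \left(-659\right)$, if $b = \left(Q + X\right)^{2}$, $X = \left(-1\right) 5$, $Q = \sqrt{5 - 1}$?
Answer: $-5931$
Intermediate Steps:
$Q = 2$ ($Q = \sqrt{4} = 2$)
$X = -5$
$b = 9$ ($b = \left(2 - 5\right)^{2} = \left(-3\right)^{2} = 9$)
$b \left(-659\right) = 9 \left(-659\right) = -5931$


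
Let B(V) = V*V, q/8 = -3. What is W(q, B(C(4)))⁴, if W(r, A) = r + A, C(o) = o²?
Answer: 2897022976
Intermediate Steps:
q = -24 (q = 8*(-3) = -24)
B(V) = V²
W(r, A) = A + r
W(q, B(C(4)))⁴ = ((4²)² - 24)⁴ = (16² - 24)⁴ = (256 - 24)⁴ = 232⁴ = 2897022976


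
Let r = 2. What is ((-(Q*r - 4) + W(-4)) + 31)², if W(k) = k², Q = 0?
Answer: 2601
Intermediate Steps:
((-(Q*r - 4) + W(-4)) + 31)² = ((-(0*2 - 4) + (-4)²) + 31)² = ((-(0 - 4) + 16) + 31)² = ((-1*(-4) + 16) + 31)² = ((4 + 16) + 31)² = (20 + 31)² = 51² = 2601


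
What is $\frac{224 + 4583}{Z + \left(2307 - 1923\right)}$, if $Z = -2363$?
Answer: $- \frac{4807}{1979} \approx -2.429$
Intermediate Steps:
$\frac{224 + 4583}{Z + \left(2307 - 1923\right)} = \frac{224 + 4583}{-2363 + \left(2307 - 1923\right)} = \frac{4807}{-2363 + \left(2307 - 1923\right)} = \frac{4807}{-2363 + 384} = \frac{4807}{-1979} = 4807 \left(- \frac{1}{1979}\right) = - \frac{4807}{1979}$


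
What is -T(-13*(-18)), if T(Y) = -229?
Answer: 229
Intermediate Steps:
-T(-13*(-18)) = -1*(-229) = 229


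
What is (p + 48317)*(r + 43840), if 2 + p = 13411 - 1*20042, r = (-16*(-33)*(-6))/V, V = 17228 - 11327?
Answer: 3594504025216/1967 ≈ 1.8274e+9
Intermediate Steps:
V = 5901
r = -1056/1967 (r = (-16*(-33)*(-6))/5901 = (528*(-6))*(1/5901) = -3168*1/5901 = -1056/1967 ≈ -0.53686)
p = -6633 (p = -2 + (13411 - 1*20042) = -2 + (13411 - 20042) = -2 - 6631 = -6633)
(p + 48317)*(r + 43840) = (-6633 + 48317)*(-1056/1967 + 43840) = 41684*(86232224/1967) = 3594504025216/1967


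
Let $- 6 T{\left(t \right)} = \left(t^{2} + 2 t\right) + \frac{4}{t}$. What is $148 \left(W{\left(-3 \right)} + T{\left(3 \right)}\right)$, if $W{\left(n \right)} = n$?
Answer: $- \frac{7622}{9} \approx -846.89$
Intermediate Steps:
$T{\left(t \right)} = - \frac{2}{3 t} - \frac{t}{3} - \frac{t^{2}}{6}$ ($T{\left(t \right)} = - \frac{\left(t^{2} + 2 t\right) + \frac{4}{t}}{6} = - \frac{t^{2} + 2 t + \frac{4}{t}}{6} = - \frac{2}{3 t} - \frac{t}{3} - \frac{t^{2}}{6}$)
$148 \left(W{\left(-3 \right)} + T{\left(3 \right)}\right) = 148 \left(-3 + \frac{-4 + 3^{2} \left(-2 - 3\right)}{6 \cdot 3}\right) = 148 \left(-3 + \frac{1}{6} \cdot \frac{1}{3} \left(-4 + 9 \left(-2 - 3\right)\right)\right) = 148 \left(-3 + \frac{1}{6} \cdot \frac{1}{3} \left(-4 + 9 \left(-5\right)\right)\right) = 148 \left(-3 + \frac{1}{6} \cdot \frac{1}{3} \left(-4 - 45\right)\right) = 148 \left(-3 + \frac{1}{6} \cdot \frac{1}{3} \left(-49\right)\right) = 148 \left(-3 - \frac{49}{18}\right) = 148 \left(- \frac{103}{18}\right) = - \frac{7622}{9}$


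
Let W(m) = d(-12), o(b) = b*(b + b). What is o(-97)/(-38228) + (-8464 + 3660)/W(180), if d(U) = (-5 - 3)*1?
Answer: 5734274/9557 ≈ 600.01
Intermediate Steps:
d(U) = -8 (d(U) = -8*1 = -8)
o(b) = 2*b² (o(b) = b*(2*b) = 2*b²)
W(m) = -8
o(-97)/(-38228) + (-8464 + 3660)/W(180) = (2*(-97)²)/(-38228) + (-8464 + 3660)/(-8) = (2*9409)*(-1/38228) - 4804*(-⅛) = 18818*(-1/38228) + 1201/2 = -9409/19114 + 1201/2 = 5734274/9557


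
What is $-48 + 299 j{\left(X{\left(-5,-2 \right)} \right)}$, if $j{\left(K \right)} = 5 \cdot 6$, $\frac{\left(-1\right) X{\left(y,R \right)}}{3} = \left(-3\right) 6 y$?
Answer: $8922$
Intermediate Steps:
$X{\left(y,R \right)} = 54 y$ ($X{\left(y,R \right)} = - 3 \left(-3\right) 6 y = - 3 \left(- 18 y\right) = 54 y$)
$j{\left(K \right)} = 30$
$-48 + 299 j{\left(X{\left(-5,-2 \right)} \right)} = -48 + 299 \cdot 30 = -48 + 8970 = 8922$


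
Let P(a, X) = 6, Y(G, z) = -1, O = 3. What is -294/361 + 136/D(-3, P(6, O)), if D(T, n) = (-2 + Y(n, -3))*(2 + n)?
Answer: -7019/1083 ≈ -6.4811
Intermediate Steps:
D(T, n) = -6 - 3*n (D(T, n) = (-2 - 1)*(2 + n) = -3*(2 + n) = -6 - 3*n)
-294/361 + 136/D(-3, P(6, O)) = -294/361 + 136/(-6 - 3*6) = -294*1/361 + 136/(-6 - 18) = -294/361 + 136/(-24) = -294/361 + 136*(-1/24) = -294/361 - 17/3 = -7019/1083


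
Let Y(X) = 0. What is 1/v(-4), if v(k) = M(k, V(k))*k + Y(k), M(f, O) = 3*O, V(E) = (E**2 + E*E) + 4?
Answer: -1/432 ≈ -0.0023148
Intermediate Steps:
V(E) = 4 + 2*E**2 (V(E) = (E**2 + E**2) + 4 = 2*E**2 + 4 = 4 + 2*E**2)
v(k) = k*(12 + 6*k**2) (v(k) = (3*(4 + 2*k**2))*k + 0 = (12 + 6*k**2)*k + 0 = k*(12 + 6*k**2) + 0 = k*(12 + 6*k**2))
1/v(-4) = 1/(6*(-4)*(2 + (-4)**2)) = 1/(6*(-4)*(2 + 16)) = 1/(6*(-4)*18) = 1/(-432) = -1/432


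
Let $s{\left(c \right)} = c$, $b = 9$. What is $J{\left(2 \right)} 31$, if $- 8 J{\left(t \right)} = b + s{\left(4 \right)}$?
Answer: $- \frac{403}{8} \approx -50.375$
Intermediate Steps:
$J{\left(t \right)} = - \frac{13}{8}$ ($J{\left(t \right)} = - \frac{9 + 4}{8} = \left(- \frac{1}{8}\right) 13 = - \frac{13}{8}$)
$J{\left(2 \right)} 31 = \left(- \frac{13}{8}\right) 31 = - \frac{403}{8}$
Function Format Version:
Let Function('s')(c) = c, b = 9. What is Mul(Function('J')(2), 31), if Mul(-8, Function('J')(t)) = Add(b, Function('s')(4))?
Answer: Rational(-403, 8) ≈ -50.375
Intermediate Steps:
Function('J')(t) = Rational(-13, 8) (Function('J')(t) = Mul(Rational(-1, 8), Add(9, 4)) = Mul(Rational(-1, 8), 13) = Rational(-13, 8))
Mul(Function('J')(2), 31) = Mul(Rational(-13, 8), 31) = Rational(-403, 8)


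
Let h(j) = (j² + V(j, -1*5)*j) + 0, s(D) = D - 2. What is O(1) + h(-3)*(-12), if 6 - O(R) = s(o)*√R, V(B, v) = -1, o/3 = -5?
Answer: -121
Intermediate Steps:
o = -15 (o = 3*(-5) = -15)
s(D) = -2 + D
O(R) = 6 + 17*√R (O(R) = 6 - (-2 - 15)*√R = 6 - (-17)*√R = 6 + 17*√R)
h(j) = j² - j (h(j) = (j² - j) + 0 = j² - j)
O(1) + h(-3)*(-12) = (6 + 17*√1) - 3*(-1 - 3)*(-12) = (6 + 17*1) - 3*(-4)*(-12) = (6 + 17) + 12*(-12) = 23 - 144 = -121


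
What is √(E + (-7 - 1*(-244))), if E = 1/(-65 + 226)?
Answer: √6143438/161 ≈ 15.395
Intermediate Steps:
E = 1/161 ≈ 0.0062112
√(E + (-7 - 1*(-244))) = √(1/161 + (-7 - 1*(-244))) = √(1/161 + (-7 + 244)) = √(1/161 + 237) = √(38158/161) = √6143438/161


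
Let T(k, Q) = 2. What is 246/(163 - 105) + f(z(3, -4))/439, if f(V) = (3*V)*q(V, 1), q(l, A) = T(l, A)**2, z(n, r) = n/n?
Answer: 54345/12731 ≈ 4.2687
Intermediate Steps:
z(n, r) = 1
q(l, A) = 4 (q(l, A) = 2**2 = 4)
f(V) = 12*V (f(V) = (3*V)*4 = 12*V)
246/(163 - 105) + f(z(3, -4))/439 = 246/(163 - 105) + (12*1)/439 = 246/58 + 12*(1/439) = 246*(1/58) + 12/439 = 123/29 + 12/439 = 54345/12731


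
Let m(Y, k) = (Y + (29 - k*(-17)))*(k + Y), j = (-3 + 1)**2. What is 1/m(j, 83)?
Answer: 1/125628 ≈ 7.9600e-6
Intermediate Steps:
j = 4 (j = (-2)**2 = 4)
m(Y, k) = (Y + k)*(29 + Y + 17*k) (m(Y, k) = (Y + (29 - (-17)*k))*(Y + k) = (Y + (29 + 17*k))*(Y + k) = (29 + Y + 17*k)*(Y + k) = (Y + k)*(29 + Y + 17*k))
1/m(j, 83) = 1/(4**2 + 17*83**2 + 29*4 + 29*83 + 18*4*83) = 1/(16 + 17*6889 + 116 + 2407 + 5976) = 1/(16 + 117113 + 116 + 2407 + 5976) = 1/125628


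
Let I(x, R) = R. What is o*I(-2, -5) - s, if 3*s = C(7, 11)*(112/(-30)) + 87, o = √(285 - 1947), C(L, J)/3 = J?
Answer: 181/15 - 5*I*√1662 ≈ 12.067 - 203.84*I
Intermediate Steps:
C(L, J) = 3*J
o = I*√1662 (o = √(-1662) = I*√1662 ≈ 40.768*I)
s = -181/15 (s = ((3*11)*(112/(-30)) + 87)/3 = (33*(112*(-1/30)) + 87)/3 = (33*(-56/15) + 87)/3 = (-616/5 + 87)/3 = (⅓)*(-181/5) = -181/15 ≈ -12.067)
o*I(-2, -5) - s = (I*√1662)*(-5) - 1*(-181/15) = -5*I*√1662 + 181/15 = 181/15 - 5*I*√1662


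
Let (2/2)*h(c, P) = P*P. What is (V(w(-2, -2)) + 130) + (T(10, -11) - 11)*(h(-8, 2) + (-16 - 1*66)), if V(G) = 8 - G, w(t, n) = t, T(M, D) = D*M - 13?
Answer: 10592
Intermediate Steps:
T(M, D) = -13 + D*M
h(c, P) = P² (h(c, P) = P*P = P²)
(V(w(-2, -2)) + 130) + (T(10, -11) - 11)*(h(-8, 2) + (-16 - 1*66)) = ((8 - 1*(-2)) + 130) + ((-13 - 11*10) - 11)*(2² + (-16 - 1*66)) = ((8 + 2) + 130) + ((-13 - 110) - 11)*(4 + (-16 - 66)) = (10 + 130) + (-123 - 11)*(4 - 82) = 140 - 134*(-78) = 140 + 10452 = 10592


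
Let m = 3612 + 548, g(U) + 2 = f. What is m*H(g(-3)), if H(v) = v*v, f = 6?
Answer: 66560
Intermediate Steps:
g(U) = 4 (g(U) = -2 + 6 = 4)
H(v) = v**2
m = 4160
m*H(g(-3)) = 4160*4**2 = 4160*16 = 66560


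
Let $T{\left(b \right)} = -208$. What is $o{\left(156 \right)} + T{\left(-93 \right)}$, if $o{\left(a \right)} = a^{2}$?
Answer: $24128$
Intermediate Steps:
$o{\left(156 \right)} + T{\left(-93 \right)} = 156^{2} - 208 = 24336 - 208 = 24128$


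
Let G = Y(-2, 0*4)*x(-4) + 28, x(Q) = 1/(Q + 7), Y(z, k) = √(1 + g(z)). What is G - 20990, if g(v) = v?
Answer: -20962 + I/3 ≈ -20962.0 + 0.33333*I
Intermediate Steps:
Y(z, k) = √(1 + z)
x(Q) = 1/(7 + Q)
G = 28 + I/3 (G = √(1 - 2)/(7 - 4) + 28 = √(-1)/3 + 28 = I*(⅓) + 28 = I/3 + 28 = 28 + I/3 ≈ 28.0 + 0.33333*I)
G - 20990 = (28 + I/3) - 20990 = -20962 + I/3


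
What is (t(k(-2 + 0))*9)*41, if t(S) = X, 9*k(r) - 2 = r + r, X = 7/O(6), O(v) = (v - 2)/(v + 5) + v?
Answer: 4059/10 ≈ 405.90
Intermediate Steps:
O(v) = v + (-2 + v)/(5 + v) (O(v) = (-2 + v)/(5 + v) + v = v + (-2 + v)/(5 + v))
X = 11/10 (X = 7/(((-2 + 6**2 + 6*6)/(5 + 6))) = 7/(((-2 + 36 + 36)/11)) = 7/(((1/11)*70)) = 7/(70/11) = 7*(11/70) = 11/10 ≈ 1.1000)
k(r) = 2/9 + 2*r/9 (k(r) = 2/9 + (r + r)/9 = 2/9 + (2*r)/9 = 2/9 + 2*r/9)
t(S) = 11/10
(t(k(-2 + 0))*9)*41 = ((11/10)*9)*41 = (99/10)*41 = 4059/10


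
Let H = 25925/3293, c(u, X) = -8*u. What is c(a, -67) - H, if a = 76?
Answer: -2028069/3293 ≈ -615.87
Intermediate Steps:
H = 25925/3293 (H = 25925*(1/3293) = 25925/3293 ≈ 7.8728)
c(a, -67) - H = -8*76 - 1*25925/3293 = -608 - 25925/3293 = -2028069/3293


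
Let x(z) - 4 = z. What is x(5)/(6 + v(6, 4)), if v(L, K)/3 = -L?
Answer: -3/4 ≈ -0.75000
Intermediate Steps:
v(L, K) = -3*L (v(L, K) = 3*(-L) = -3*L)
x(z) = 4 + z
x(5)/(6 + v(6, 4)) = (4 + 5)/(6 - 3*6) = 9/(6 - 18) = 9/(-12) = 9*(-1/12) = -3/4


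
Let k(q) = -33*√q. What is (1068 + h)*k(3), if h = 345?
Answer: -46629*√3 ≈ -80764.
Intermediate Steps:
(1068 + h)*k(3) = (1068 + 345)*(-33*√3) = 1413*(-33*√3) = -46629*√3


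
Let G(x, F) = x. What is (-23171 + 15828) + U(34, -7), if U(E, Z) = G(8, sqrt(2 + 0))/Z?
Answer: -51409/7 ≈ -7344.1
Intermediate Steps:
U(E, Z) = 8/Z
(-23171 + 15828) + U(34, -7) = (-23171 + 15828) + 8/(-7) = -7343 + 8*(-1/7) = -7343 - 8/7 = -51409/7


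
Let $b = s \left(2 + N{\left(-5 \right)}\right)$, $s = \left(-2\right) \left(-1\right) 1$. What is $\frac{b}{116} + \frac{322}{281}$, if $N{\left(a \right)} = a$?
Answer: $\frac{17833}{16298} \approx 1.0942$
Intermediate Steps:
$s = 2$ ($s = 2 \cdot 1 = 2$)
$b = -6$ ($b = 2 \left(2 - 5\right) = 2 \left(-3\right) = -6$)
$\frac{b}{116} + \frac{322}{281} = - \frac{6}{116} + \frac{322}{281} = \left(-6\right) \frac{1}{116} + 322 \cdot \frac{1}{281} = - \frac{3}{58} + \frac{322}{281} = \frac{17833}{16298}$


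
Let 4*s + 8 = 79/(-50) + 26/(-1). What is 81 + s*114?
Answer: -93303/100 ≈ -933.03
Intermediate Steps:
s = -1779/200 (s = -2 + (79/(-50) + 26/(-1))/4 = -2 + (79*(-1/50) + 26*(-1))/4 = -2 + (-79/50 - 26)/4 = -2 + (1/4)*(-1379/50) = -2 - 1379/200 = -1779/200 ≈ -8.8950)
81 + s*114 = 81 - 1779/200*114 = 81 - 101403/100 = -93303/100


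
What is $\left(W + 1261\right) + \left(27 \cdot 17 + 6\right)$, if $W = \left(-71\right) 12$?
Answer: $874$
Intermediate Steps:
$W = -852$
$\left(W + 1261\right) + \left(27 \cdot 17 + 6\right) = \left(-852 + 1261\right) + \left(27 \cdot 17 + 6\right) = 409 + \left(459 + 6\right) = 409 + 465 = 874$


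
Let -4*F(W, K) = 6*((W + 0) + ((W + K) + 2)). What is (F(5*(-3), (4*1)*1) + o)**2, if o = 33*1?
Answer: 4761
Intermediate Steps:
F(W, K) = -3 - 3*W - 3*K/2 (F(W, K) = -3*((W + 0) + ((W + K) + 2))/2 = -3*(W + ((K + W) + 2))/2 = -3*(W + (2 + K + W))/2 = -3*(2 + K + 2*W)/2 = -(12 + 6*K + 12*W)/4 = -3 - 3*W - 3*K/2)
o = 33
(F(5*(-3), (4*1)*1) + o)**2 = ((-3 - 15*(-3) - 3*4*1/2) + 33)**2 = ((-3 - 3*(-15) - 6) + 33)**2 = ((-3 + 45 - 3/2*4) + 33)**2 = ((-3 + 45 - 6) + 33)**2 = (36 + 33)**2 = 69**2 = 4761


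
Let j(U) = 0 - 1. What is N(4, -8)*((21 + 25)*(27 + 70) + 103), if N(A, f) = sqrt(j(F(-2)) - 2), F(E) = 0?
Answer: 4565*I*sqrt(3) ≈ 7906.8*I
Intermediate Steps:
j(U) = -1
N(A, f) = I*sqrt(3) (N(A, f) = sqrt(-1 - 2) = sqrt(-3) = I*sqrt(3))
N(4, -8)*((21 + 25)*(27 + 70) + 103) = (I*sqrt(3))*((21 + 25)*(27 + 70) + 103) = (I*sqrt(3))*(46*97 + 103) = (I*sqrt(3))*(4462 + 103) = (I*sqrt(3))*4565 = 4565*I*sqrt(3)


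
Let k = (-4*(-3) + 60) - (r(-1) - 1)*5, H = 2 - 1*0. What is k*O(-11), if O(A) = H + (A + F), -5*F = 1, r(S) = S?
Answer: -3772/5 ≈ -754.40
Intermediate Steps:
F = -1/5 (F = -1/5*1 = -1/5 ≈ -0.20000)
H = 2 (H = 2 + 0 = 2)
O(A) = 9/5 + A (O(A) = 2 + (A - 1/5) = 2 + (-1/5 + A) = 9/5 + A)
k = 82 (k = (-4*(-3) + 60) - (-1 - 1)*5 = (12 + 60) - (-2)*5 = 72 - 1*(-10) = 72 + 10 = 82)
k*O(-11) = 82*(9/5 - 11) = 82*(-46/5) = -3772/5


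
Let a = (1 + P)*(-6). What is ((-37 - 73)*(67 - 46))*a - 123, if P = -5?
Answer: -55563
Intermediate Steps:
a = 24 (a = (1 - 5)*(-6) = -4*(-6) = 24)
((-37 - 73)*(67 - 46))*a - 123 = ((-37 - 73)*(67 - 46))*24 - 123 = -110*21*24 - 123 = -2310*24 - 123 = -55440 - 123 = -55563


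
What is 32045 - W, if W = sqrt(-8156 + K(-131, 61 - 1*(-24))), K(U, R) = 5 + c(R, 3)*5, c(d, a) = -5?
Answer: 32045 - 4*I*sqrt(511) ≈ 32045.0 - 90.421*I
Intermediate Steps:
K(U, R) = -20 (K(U, R) = 5 - 5*5 = 5 - 25 = -20)
W = 4*I*sqrt(511) (W = sqrt(-8156 - 20) = sqrt(-8176) = 4*I*sqrt(511) ≈ 90.421*I)
32045 - W = 32045 - 4*I*sqrt(511)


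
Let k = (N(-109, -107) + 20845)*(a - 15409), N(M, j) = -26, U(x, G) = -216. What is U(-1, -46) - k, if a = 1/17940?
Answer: 5755147583881/17940 ≈ 3.2080e+8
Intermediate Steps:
a = 1/17940 ≈ 5.5741e-5
k = -5755151458921/17940 (k = (-26 + 20845)*(1/17940 - 15409) = 20819*(-276437459/17940) = -5755151458921/17940 ≈ -3.2080e+8)
U(-1, -46) - k = -216 - 1*(-5755151458921/17940) = -216 + 5755151458921/17940 = 5755147583881/17940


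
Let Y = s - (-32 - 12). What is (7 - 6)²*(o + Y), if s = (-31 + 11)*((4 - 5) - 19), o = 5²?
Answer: 469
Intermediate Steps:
o = 25
s = 400 (s = -20*(-1 - 19) = -20*(-20) = 400)
Y = 444 (Y = 400 - (-32 - 12) = 400 - 1*(-44) = 400 + 44 = 444)
(7 - 6)²*(o + Y) = (7 - 6)²*(25 + 444) = 1²*469 = 1*469 = 469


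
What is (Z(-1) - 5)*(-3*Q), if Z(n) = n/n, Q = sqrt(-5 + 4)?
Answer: 12*I ≈ 12.0*I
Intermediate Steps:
Q = I (Q = sqrt(-1) = I ≈ 1.0*I)
Z(n) = 1
(Z(-1) - 5)*(-3*Q) = (1 - 5)*(-3*I) = -(-12)*I = 12*I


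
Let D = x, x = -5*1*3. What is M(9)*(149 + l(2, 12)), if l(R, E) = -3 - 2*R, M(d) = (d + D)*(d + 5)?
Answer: -11928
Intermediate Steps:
x = -15 (x = -5*3 = -15)
D = -15
M(d) = (-15 + d)*(5 + d) (M(d) = (d - 15)*(d + 5) = (-15 + d)*(5 + d))
M(9)*(149 + l(2, 12)) = (-75 + 9² - 10*9)*(149 + (-3 - 2*2)) = (-75 + 81 - 90)*(149 + (-3 - 4)) = -84*(149 - 7) = -84*142 = -11928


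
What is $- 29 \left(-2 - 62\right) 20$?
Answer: $37120$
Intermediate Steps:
$- 29 \left(-2 - 62\right) 20 = \left(-29\right) \left(-64\right) 20 = 1856 \cdot 20 = 37120$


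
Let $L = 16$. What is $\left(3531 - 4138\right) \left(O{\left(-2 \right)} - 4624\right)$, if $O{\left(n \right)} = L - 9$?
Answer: $2802519$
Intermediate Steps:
$O{\left(n \right)} = 7$ ($O{\left(n \right)} = 16 - 9 = 7$)
$\left(3531 - 4138\right) \left(O{\left(-2 \right)} - 4624\right) = \left(3531 - 4138\right) \left(7 - 4624\right) = \left(-607\right) \left(-4617\right) = 2802519$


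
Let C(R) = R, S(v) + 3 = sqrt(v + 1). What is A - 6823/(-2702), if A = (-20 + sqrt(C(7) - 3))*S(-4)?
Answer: 152731/2702 - 18*I*sqrt(3) ≈ 56.525 - 31.177*I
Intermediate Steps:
S(v) = -3 + sqrt(1 + v) (S(v) = -3 + sqrt(v + 1) = -3 + sqrt(1 + v))
A = 54 - 18*I*sqrt(3) (A = (-20 + sqrt(7 - 3))*(-3 + sqrt(1 - 4)) = (-20 + sqrt(4))*(-3 + sqrt(-3)) = (-20 + 2)*(-3 + I*sqrt(3)) = -18*(-3 + I*sqrt(3)) = 54 - 18*I*sqrt(3) ≈ 54.0 - 31.177*I)
A - 6823/(-2702) = (54 - 18*I*sqrt(3)) - 6823/(-2702) = (54 - 18*I*sqrt(3)) - 6823*(-1)/2702 = (54 - 18*I*sqrt(3)) - 1*(-6823/2702) = (54 - 18*I*sqrt(3)) + 6823/2702 = 152731/2702 - 18*I*sqrt(3)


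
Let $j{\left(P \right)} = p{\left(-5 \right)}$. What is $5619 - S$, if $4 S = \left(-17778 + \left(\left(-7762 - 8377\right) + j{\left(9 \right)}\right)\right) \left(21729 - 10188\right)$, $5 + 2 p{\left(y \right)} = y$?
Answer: $\frac{195758139}{2} \approx 9.7879 \cdot 10^{7}$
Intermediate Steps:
$p{\left(y \right)} = - \frac{5}{2} + \frac{y}{2}$
$j{\left(P \right)} = -5$ ($j{\left(P \right)} = - \frac{5}{2} + \frac{1}{2} \left(-5\right) = - \frac{5}{2} - \frac{5}{2} = -5$)
$S = - \frac{195746901}{2}$ ($S = \frac{\left(-17778 - 16144\right) \left(21729 - 10188\right)}{4} = \frac{\left(-17778 - 16144\right) 11541}{4} = \frac{\left(-33922\right) 11541}{4} = \frac{1}{4} \left(-391493802\right) = - \frac{195746901}{2} \approx -9.7873 \cdot 10^{7}$)
$5619 - S = 5619 - - \frac{195746901}{2} = 5619 + \frac{195746901}{2} = \frac{195758139}{2}$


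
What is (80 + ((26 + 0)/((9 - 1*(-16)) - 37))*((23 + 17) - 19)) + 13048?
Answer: 26165/2 ≈ 13083.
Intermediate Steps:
(80 + ((26 + 0)/((9 - 1*(-16)) - 37))*((23 + 17) - 19)) + 13048 = (80 + (26/((9 + 16) - 37))*(40 - 19)) + 13048 = (80 + (26/(25 - 37))*21) + 13048 = (80 + (26/(-12))*21) + 13048 = (80 + (26*(-1/12))*21) + 13048 = (80 - 13/6*21) + 13048 = (80 - 91/2) + 13048 = 69/2 + 13048 = 26165/2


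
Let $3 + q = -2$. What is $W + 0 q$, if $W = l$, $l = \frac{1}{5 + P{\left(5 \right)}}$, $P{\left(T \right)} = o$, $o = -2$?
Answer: $\frac{1}{3} \approx 0.33333$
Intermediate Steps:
$P{\left(T \right)} = -2$
$q = -5$ ($q = -3 - 2 = -5$)
$l = \frac{1}{3}$ ($l = \frac{1}{5 - 2} = \frac{1}{3} \approx 0.33333$)
$W = \frac{1}{3} \approx 0.33333$
$W + 0 q = \frac{1}{3} + 0 \left(-5\right) = \frac{1}{3} + 0 = \frac{1}{3}$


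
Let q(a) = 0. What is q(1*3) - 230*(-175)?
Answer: 40250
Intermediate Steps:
q(1*3) - 230*(-175) = 0 - 230*(-175) = 0 + 40250 = 40250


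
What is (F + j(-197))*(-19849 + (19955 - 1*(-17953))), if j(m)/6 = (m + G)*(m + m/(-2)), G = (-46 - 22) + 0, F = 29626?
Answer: 3363326219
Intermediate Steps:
G = -68 (G = -68 + 0 = -68)
j(m) = 3*m*(-68 + m) (j(m) = 6*((m - 68)*(m + m/(-2))) = 6*((-68 + m)*(m + m*(-1/2))) = 6*((-68 + m)*(m - m/2)) = 6*((-68 + m)*(m/2)) = 6*(m*(-68 + m)/2) = 3*m*(-68 + m))
(F + j(-197))*(-19849 + (19955 - 1*(-17953))) = (29626 + 3*(-197)*(-68 - 197))*(-19849 + (19955 - 1*(-17953))) = (29626 + 3*(-197)*(-265))*(-19849 + (19955 + 17953)) = (29626 + 156615)*(-19849 + 37908) = 186241*18059 = 3363326219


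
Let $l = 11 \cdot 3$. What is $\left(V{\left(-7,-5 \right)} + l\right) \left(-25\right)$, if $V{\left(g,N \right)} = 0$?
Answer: $-825$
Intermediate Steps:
$l = 33$
$\left(V{\left(-7,-5 \right)} + l\right) \left(-25\right) = \left(0 + 33\right) \left(-25\right) = 33 \left(-25\right) = -825$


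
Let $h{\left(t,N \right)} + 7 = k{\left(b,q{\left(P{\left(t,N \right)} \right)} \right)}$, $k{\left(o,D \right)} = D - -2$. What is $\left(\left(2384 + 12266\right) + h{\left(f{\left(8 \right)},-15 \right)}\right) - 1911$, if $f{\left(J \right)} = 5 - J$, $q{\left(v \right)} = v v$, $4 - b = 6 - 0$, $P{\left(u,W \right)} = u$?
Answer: $12743$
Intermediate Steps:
$b = -2$ ($b = 4 - \left(6 - 0\right) = 4 - \left(6 + 0\right) = 4 - 6 = -2$)
$q{\left(v \right)} = v^{2}$
$k{\left(o,D \right)} = 2 + D$ ($k{\left(o,D \right)} = D + 2 = 2 + D$)
$h{\left(t,N \right)} = -5 + t^{2}$ ($h{\left(t,N \right)} = -7 + \left(2 + t^{2}\right) = -5 + t^{2}$)
$\left(\left(2384 + 12266\right) + h{\left(f{\left(8 \right)},-15 \right)}\right) - 1911 = \left(\left(2384 + 12266\right) - \left(5 - \left(5 - 8\right)^{2}\right)\right) - 1911 = \left(14650 - \left(5 - \left(5 - 8\right)^{2}\right)\right) - 1911 = \left(14650 - \left(5 - \left(-3\right)^{2}\right)\right) - 1911 = \left(14650 + \left(-5 + 9\right)\right) - 1911 = \left(14650 + 4\right) - 1911 = 14654 - 1911 = 12743$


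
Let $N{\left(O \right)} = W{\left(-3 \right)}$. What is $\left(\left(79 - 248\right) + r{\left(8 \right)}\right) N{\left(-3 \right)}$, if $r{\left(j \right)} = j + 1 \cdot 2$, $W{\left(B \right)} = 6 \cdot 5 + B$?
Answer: $-4293$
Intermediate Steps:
$W{\left(B \right)} = 30 + B$
$N{\left(O \right)} = 27$ ($N{\left(O \right)} = 30 - 3 = 27$)
$r{\left(j \right)} = 2 + j$ ($r{\left(j \right)} = j + 2 = 2 + j$)
$\left(\left(79 - 248\right) + r{\left(8 \right)}\right) N{\left(-3 \right)} = \left(\left(79 - 248\right) + \left(2 + 8\right)\right) 27 = \left(-169 + 10\right) 27 = \left(-159\right) 27 = -4293$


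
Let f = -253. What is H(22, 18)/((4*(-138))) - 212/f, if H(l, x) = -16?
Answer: 658/759 ≈ 0.86693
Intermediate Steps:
H(22, 18)/((4*(-138))) - 212/f = -16/(4*(-138)) - 212/(-253) = -16/(-552) - 212*(-1/253) = -16*(-1/552) + 212/253 = 2/69 + 212/253 = 658/759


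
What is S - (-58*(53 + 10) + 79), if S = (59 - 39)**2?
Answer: 3975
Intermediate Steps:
S = 400 (S = 20**2 = 400)
S - (-58*(53 + 10) + 79) = 400 - (-58*(53 + 10) + 79) = 400 - (-58*63 + 79) = 400 - (-3654 + 79) = 400 - 1*(-3575) = 400 + 3575 = 3975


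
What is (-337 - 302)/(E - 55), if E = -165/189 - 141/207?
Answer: 925911/81947 ≈ 11.299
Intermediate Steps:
E = -2252/1449 (E = -165*1/189 - 141*1/207 = -55/63 - 47/69 = -2252/1449 ≈ -1.5542)
(-337 - 302)/(E - 55) = (-337 - 302)/(-2252/1449 - 55) = -639/(-81947/1449) = -639*(-1449/81947) = 925911/81947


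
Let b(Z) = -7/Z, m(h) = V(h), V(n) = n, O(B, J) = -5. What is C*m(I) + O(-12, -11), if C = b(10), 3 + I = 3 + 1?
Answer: -57/10 ≈ -5.7000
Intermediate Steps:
I = 1 (I = -3 + (3 + 1) = -3 + 4 = 1)
m(h) = h
C = -7/10 ≈ -0.70000
C*m(I) + O(-12, -11) = -7/10*1 - 5 = -7/10 - 5 = -57/10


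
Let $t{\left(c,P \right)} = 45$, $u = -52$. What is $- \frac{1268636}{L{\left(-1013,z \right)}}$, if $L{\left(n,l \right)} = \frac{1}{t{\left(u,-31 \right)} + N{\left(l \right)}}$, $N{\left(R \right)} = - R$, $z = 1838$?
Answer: $2274664348$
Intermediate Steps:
$L{\left(n,l \right)} = \frac{1}{45 - l}$
$- \frac{1268636}{L{\left(-1013,z \right)}} = - \frac{1268636}{\left(-1\right) \frac{1}{-45 + 1838}} = - \frac{1268636}{\left(-1\right) \frac{1}{1793}} = - \frac{1268636}{- \frac{1}{1793}} = \left(-1268636\right) \left(-1793\right) = 2274664348$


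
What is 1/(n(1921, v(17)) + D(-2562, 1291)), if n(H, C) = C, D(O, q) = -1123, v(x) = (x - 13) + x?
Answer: -1/1102 ≈ -0.00090744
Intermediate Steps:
v(x) = -13 + 2*x (v(x) = (-13 + x) + x = -13 + 2*x)
1/(n(1921, v(17)) + D(-2562, 1291)) = 1/((-13 + 2*17) - 1123) = 1/((-13 + 34) - 1123) = 1/(21 - 1123) = 1/(-1102) = -1/1102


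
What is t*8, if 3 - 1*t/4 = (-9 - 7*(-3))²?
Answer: -4512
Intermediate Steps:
t = -564 (t = 12 - 4*(-9 - 7*(-3))² = 12 - 4*(-9 + 21)² = 12 - 4*12² = 12 - 4*144 = 12 - 576 = -564)
t*8 = -564*8 = -4512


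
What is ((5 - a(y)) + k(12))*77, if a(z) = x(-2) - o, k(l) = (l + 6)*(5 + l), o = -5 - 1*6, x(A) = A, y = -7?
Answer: 23254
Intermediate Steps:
o = -11 (o = -5 - 6 = -11)
k(l) = (5 + l)*(6 + l) (k(l) = (6 + l)*(5 + l) = (5 + l)*(6 + l))
a(z) = 9 (a(z) = -2 - 1*(-11) = -2 + 11 = 9)
((5 - a(y)) + k(12))*77 = ((5 - 1*9) + (30 + 12**2 + 11*12))*77 = ((5 - 9) + (30 + 144 + 132))*77 = (-4 + 306)*77 = 302*77 = 23254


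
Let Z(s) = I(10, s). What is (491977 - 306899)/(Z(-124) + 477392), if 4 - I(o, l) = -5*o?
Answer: 92539/238723 ≈ 0.38764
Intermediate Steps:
I(o, l) = 4 + 5*o (I(o, l) = 4 - (-5)*o = 4 + 5*o)
Z(s) = 54 (Z(s) = 4 + 5*10 = 4 + 50 = 54)
(491977 - 306899)/(Z(-124) + 477392) = (491977 - 306899)/(54 + 477392) = 185078/477446 = 185078*(1/477446) = 92539/238723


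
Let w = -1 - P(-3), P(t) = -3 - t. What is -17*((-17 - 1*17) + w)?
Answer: 595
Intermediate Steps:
w = -1 (w = -1 - (-3 - 1*(-3)) = -1 - (-3 + 3) = -1 - 1*0 = -1 + 0 = -1)
-17*((-17 - 1*17) + w) = -17*((-17 - 1*17) - 1) = -17*((-17 - 17) - 1) = -17*(-34 - 1) = -17*(-35) = 595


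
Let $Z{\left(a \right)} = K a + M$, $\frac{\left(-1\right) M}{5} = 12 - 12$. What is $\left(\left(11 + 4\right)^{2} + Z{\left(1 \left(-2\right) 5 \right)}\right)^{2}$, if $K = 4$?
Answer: $34225$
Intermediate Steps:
$M = 0$ ($M = - 5 \left(12 - 12\right) = \left(-5\right) 0 = 0$)
$Z{\left(a \right)} = 4 a$ ($Z{\left(a \right)} = 4 a + 0 = 4 a$)
$\left(\left(11 + 4\right)^{2} + Z{\left(1 \left(-2\right) 5 \right)}\right)^{2} = \left(\left(11 + 4\right)^{2} + 4 \cdot 1 \left(-2\right) 5\right)^{2} = \left(15^{2} + 4 \left(\left(-2\right) 5\right)\right)^{2} = \left(225 + 4 \left(-10\right)\right)^{2} = \left(225 - 40\right)^{2} = 185^{2} = 34225$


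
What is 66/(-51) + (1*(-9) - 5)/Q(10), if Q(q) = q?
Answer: -229/85 ≈ -2.6941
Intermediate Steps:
66/(-51) + (1*(-9) - 5)/Q(10) = 66/(-51) + (1*(-9) - 5)/10 = 66*(-1/51) + (-9 - 5)*(1/10) = -22/17 - 14*1/10 = -22/17 - 7/5 = -229/85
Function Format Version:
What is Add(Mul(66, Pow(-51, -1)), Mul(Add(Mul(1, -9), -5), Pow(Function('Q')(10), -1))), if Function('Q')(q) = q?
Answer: Rational(-229, 85) ≈ -2.6941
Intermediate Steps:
Add(Mul(66, Pow(-51, -1)), Mul(Add(Mul(1, -9), -5), Pow(Function('Q')(10), -1))) = Add(Mul(66, Pow(-51, -1)), Mul(Add(Mul(1, -9), -5), Pow(10, -1))) = Add(Mul(66, Rational(-1, 51)), Mul(Add(-9, -5), Rational(1, 10))) = Add(Rational(-22, 17), Mul(-14, Rational(1, 10))) = Add(Rational(-22, 17), Rational(-7, 5)) = Rational(-229, 85)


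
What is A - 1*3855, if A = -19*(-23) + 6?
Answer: -3412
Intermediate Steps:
A = 443 (A = 437 + 6 = 443)
A - 1*3855 = 443 - 1*3855 = 443 - 3855 = -3412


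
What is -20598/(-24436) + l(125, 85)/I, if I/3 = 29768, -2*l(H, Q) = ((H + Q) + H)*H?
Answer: 663927521/1091116272 ≈ 0.60848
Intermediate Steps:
l(H, Q) = -H*(Q + 2*H)/2 (l(H, Q) = -((H + Q) + H)*H/2 = -(Q + 2*H)*H/2 = -H*(Q + 2*H)/2)
I = 89304 (I = 3*29768 = 89304)
-20598/(-24436) + l(125, 85)/I = -20598/(-24436) - ½*125*(85 + 2*125)/89304 = -20598*(-1/24436) - ½*125*(85 + 250)*(1/89304) = 10299/12218 - ½*125*335*(1/89304) = 10299/12218 - 41875/2*1/89304 = 10299/12218 - 41875/178608 = 663927521/1091116272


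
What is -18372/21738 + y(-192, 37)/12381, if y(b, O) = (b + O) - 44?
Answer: -38631599/44856363 ≈ -0.86123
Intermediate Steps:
y(b, O) = -44 + O + b (y(b, O) = (O + b) - 44 = -44 + O + b)
-18372/21738 + y(-192, 37)/12381 = -18372/21738 + (-44 + 37 - 192)/12381 = -18372*1/21738 - 199*1/12381 = -3062/3623 - 199/12381 = -38631599/44856363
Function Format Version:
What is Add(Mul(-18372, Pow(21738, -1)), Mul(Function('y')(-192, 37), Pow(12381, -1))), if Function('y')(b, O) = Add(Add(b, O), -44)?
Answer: Rational(-38631599, 44856363) ≈ -0.86123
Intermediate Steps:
Function('y')(b, O) = Add(-44, O, b) (Function('y')(b, O) = Add(Add(O, b), -44) = Add(-44, O, b))
Add(Mul(-18372, Pow(21738, -1)), Mul(Function('y')(-192, 37), Pow(12381, -1))) = Add(Mul(-18372, Pow(21738, -1)), Mul(Add(-44, 37, -192), Pow(12381, -1))) = Add(Mul(-18372, Rational(1, 21738)), Mul(-199, Rational(1, 12381))) = Add(Rational(-3062, 3623), Rational(-199, 12381)) = Rational(-38631599, 44856363)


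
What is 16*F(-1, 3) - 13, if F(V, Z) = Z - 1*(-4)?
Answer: 99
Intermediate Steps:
F(V, Z) = 4 + Z (F(V, Z) = Z + 4 = 4 + Z)
16*F(-1, 3) - 13 = 16*(4 + 3) - 13 = 16*7 - 13 = 112 - 13 = 99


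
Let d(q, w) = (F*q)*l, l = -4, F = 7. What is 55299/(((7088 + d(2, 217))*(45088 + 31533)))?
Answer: 18433/179599624 ≈ 0.00010263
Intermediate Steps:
d(q, w) = -28*q (d(q, w) = (7*q)*(-4) = -28*q)
55299/(((7088 + d(2, 217))*(45088 + 31533))) = 55299/(((7088 - 28*2)*(45088 + 31533))) = 55299/(((7088 - 56)*76621)) = 55299/((7032*76621)) = 55299/538798872 = 55299*(1/538798872) = 18433/179599624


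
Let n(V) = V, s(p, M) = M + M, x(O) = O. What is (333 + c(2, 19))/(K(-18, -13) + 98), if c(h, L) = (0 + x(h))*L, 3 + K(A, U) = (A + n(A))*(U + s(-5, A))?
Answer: 371/1859 ≈ 0.19957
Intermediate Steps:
s(p, M) = 2*M
K(A, U) = -3 + 2*A*(U + 2*A) (K(A, U) = -3 + (A + A)*(U + 2*A) = -3 + (2*A)*(U + 2*A) = -3 + 2*A*(U + 2*A))
c(h, L) = L*h (c(h, L) = (0 + h)*L = h*L = L*h)
(333 + c(2, 19))/(K(-18, -13) + 98) = (333 + 19*2)/((-3 + 4*(-18)² + 2*(-18)*(-13)) + 98) = (333 + 38)/((-3 + 4*324 + 468) + 98) = 371/((-3 + 1296 + 468) + 98) = 371/(1761 + 98) = 371/1859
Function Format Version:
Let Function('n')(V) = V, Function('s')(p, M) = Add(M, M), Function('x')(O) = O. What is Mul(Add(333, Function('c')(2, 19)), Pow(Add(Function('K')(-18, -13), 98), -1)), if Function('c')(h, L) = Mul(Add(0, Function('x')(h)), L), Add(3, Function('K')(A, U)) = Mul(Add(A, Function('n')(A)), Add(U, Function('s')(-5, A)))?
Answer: Rational(371, 1859) ≈ 0.19957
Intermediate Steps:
Function('s')(p, M) = Mul(2, M)
Function('K')(A, U) = Add(-3, Mul(2, A, Add(U, Mul(2, A)))) (Function('K')(A, U) = Add(-3, Mul(Add(A, A), Add(U, Mul(2, A)))) = Add(-3, Mul(Mul(2, A), Add(U, Mul(2, A)))) = Add(-3, Mul(2, A, Add(U, Mul(2, A)))))
Function('c')(h, L) = Mul(L, h) (Function('c')(h, L) = Mul(Add(0, h), L) = Mul(h, L) = Mul(L, h))
Mul(Add(333, Function('c')(2, 19)), Pow(Add(Function('K')(-18, -13), 98), -1)) = Mul(Add(333, Mul(19, 2)), Pow(Add(Add(-3, Mul(4, Pow(-18, 2)), Mul(2, -18, -13)), 98), -1)) = Mul(Add(333, 38), Pow(Add(Add(-3, Mul(4, 324), 468), 98), -1)) = Mul(371, Pow(Add(Add(-3, 1296, 468), 98), -1)) = Mul(371, Pow(Add(1761, 98), -1)) = Mul(371, Pow(1859, -1)) = Mul(371, Rational(1, 1859)) = Rational(371, 1859)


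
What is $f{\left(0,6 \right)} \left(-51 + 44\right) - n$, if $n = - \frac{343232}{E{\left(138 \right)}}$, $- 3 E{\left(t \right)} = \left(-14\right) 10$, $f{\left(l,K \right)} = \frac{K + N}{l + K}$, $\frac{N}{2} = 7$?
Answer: $\frac{769822}{105} \approx 7331.6$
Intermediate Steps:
$N = 14$ ($N = 2 \cdot 7 = 14$)
$f{\left(l,K \right)} = \frac{14 + K}{K + l}$ ($f{\left(l,K \right)} = \frac{K + 14}{l + K} = \frac{14 + K}{K + l}$)
$E{\left(t \right)} = \frac{140}{3}$ ($E{\left(t \right)} = - \frac{\left(-14\right) 10}{3} = \left(- \frac{1}{3}\right) \left(-140\right) = \frac{140}{3}$)
$n = - \frac{257424}{35}$ ($n = - \frac{343232}{\frac{140}{3}} = \left(-343232\right) \frac{3}{140} = - \frac{257424}{35} \approx -7355.0$)
$f{\left(0,6 \right)} \left(-51 + 44\right) - n = \frac{14 + 6}{6 + 0} \left(-51 + 44\right) - - \frac{257424}{35} = \frac{1}{6} \cdot 20 \left(-7\right) + \frac{257424}{35} = \frac{10}{3} \left(-7\right) + \frac{257424}{35} = - \frac{70}{3} + \frac{257424}{35} = \frac{769822}{105}$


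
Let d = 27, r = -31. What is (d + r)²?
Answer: 16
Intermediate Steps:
(d + r)² = (27 - 31)² = (-4)² = 16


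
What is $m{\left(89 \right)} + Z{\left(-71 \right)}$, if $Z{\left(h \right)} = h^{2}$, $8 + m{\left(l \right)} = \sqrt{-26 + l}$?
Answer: $5033 + 3 \sqrt{7} \approx 5040.9$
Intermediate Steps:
$m{\left(l \right)} = -8 + \sqrt{-26 + l}$
$m{\left(89 \right)} + Z{\left(-71 \right)} = \left(-8 + \sqrt{-26 + 89}\right) + \left(-71\right)^{2} = \left(-8 + \sqrt{63}\right) + 5041 = \left(-8 + 3 \sqrt{7}\right) + 5041 = 5033 + 3 \sqrt{7}$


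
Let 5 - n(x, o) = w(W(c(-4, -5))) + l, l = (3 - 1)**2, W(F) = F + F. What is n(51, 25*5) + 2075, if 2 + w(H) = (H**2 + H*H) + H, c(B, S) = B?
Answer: 1958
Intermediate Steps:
W(F) = 2*F
l = 4 (l = 2**2 = 4)
w(H) = -2 + H + 2*H**2 (w(H) = -2 + ((H**2 + H*H) + H) = -2 + ((H**2 + H**2) + H) = -2 + (2*H**2 + H) = -2 + (H + 2*H**2) = -2 + H + 2*H**2)
n(x, o) = -117 (n(x, o) = 5 - ((-2 + 2*(-4) + 2*(2*(-4))**2) + 4) = 5 - ((-2 - 8 + 2*(-8)**2) + 4) = 5 - ((-2 - 8 + 2*64) + 4) = 5 - ((-2 - 8 + 128) + 4) = 5 - (118 + 4) = 5 - 1*122 = 5 - 122 = -117)
n(51, 25*5) + 2075 = -117 + 2075 = 1958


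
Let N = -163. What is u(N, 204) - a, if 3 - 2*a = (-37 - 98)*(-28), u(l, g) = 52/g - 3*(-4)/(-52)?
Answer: 2504183/1326 ≈ 1888.5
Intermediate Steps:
u(l, g) = -3/13 + 52/g (u(l, g) = 52/g + 12*(-1/52) = 52/g - 3/13 = -3/13 + 52/g)
a = -3777/2 (a = 3/2 - (-37 - 98)*(-28)/2 = 3/2 - (-135)*(-28)/2 = 3/2 - ½*3780 = 3/2 - 1890 = -3777/2 ≈ -1888.5)
u(N, 204) - a = (-3/13 + 52/204) - 1*(-3777/2) = (-3/13 + 52*(1/204)) + 3777/2 = (-3/13 + 13/51) + 3777/2 = 16/663 + 3777/2 = 2504183/1326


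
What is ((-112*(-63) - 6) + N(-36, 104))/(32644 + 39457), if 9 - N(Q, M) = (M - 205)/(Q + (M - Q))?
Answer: 734237/7498504 ≈ 0.097918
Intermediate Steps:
N(Q, M) = 9 - (-205 + M)/M (N(Q, M) = 9 - (M - 205)/(Q + (M - Q)) = 9 - (-205 + M)/M)
((-112*(-63) - 6) + N(-36, 104))/(32644 + 39457) = ((-112*(-63) - 6) + (8 + 205/104))/(32644 + 39457) = ((7056 - 6) + (8 + 205*(1/104)))/72101 = (7050 + (8 + 205/104))*(1/72101) = (7050 + 1037/104)*(1/72101) = (734237/104)*(1/72101) = 734237/7498504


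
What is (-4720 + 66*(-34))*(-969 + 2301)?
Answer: -9276048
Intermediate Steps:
(-4720 + 66*(-34))*(-969 + 2301) = (-4720 - 2244)*1332 = -6964*1332 = -9276048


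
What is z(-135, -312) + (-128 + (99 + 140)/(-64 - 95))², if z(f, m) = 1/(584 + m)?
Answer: 115325109713/6876432 ≈ 16771.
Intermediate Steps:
z(-135, -312) + (-128 + (99 + 140)/(-64 - 95))² = 1/(584 - 312) + (-128 + (99 + 140)/(-64 - 95))² = 1/272 + (-128 + 239/(-159))² = 1/272 + (-128 + 239*(-1/159))² = 1/272 + (-128 - 239/159)² = 1/272 + (-20591/159)² = 1/272 + 423989281/25281 = 115325109713/6876432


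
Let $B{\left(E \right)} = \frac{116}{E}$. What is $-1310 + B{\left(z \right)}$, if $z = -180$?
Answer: $- \frac{58979}{45} \approx -1310.6$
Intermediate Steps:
$-1310 + B{\left(z \right)} = -1310 + \frac{116}{-180} = -1310 + 116 \left(- \frac{1}{180}\right) = -1310 - \frac{29}{45} = - \frac{58979}{45}$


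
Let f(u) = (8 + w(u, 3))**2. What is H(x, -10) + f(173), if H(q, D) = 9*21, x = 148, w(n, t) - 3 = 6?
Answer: 478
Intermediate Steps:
w(n, t) = 9 (w(n, t) = 3 + 6 = 9)
f(u) = 289 (f(u) = (8 + 9)**2 = 17**2 = 289)
H(q, D) = 189
H(x, -10) + f(173) = 189 + 289 = 478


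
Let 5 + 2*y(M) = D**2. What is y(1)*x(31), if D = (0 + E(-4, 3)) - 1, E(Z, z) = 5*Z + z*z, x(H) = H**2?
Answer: 133579/2 ≈ 66790.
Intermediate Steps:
E(Z, z) = z**2 + 5*Z (E(Z, z) = 5*Z + z**2 = z**2 + 5*Z)
D = -12 (D = (0 + (3**2 + 5*(-4))) - 1 = (0 + (9 - 20)) - 1 = (0 - 11) - 1 = -11 - 1 = -12)
y(M) = 139/2 (y(M) = -5/2 + (1/2)*(-12)**2 = -5/2 + (1/2)*144 = -5/2 + 72 = 139/2)
y(1)*x(31) = (139/2)*31**2 = (139/2)*961 = 133579/2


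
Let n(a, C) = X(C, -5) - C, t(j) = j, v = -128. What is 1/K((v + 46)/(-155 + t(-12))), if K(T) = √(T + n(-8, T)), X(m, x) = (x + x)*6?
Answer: -I*√15/30 ≈ -0.1291*I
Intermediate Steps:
X(m, x) = 12*x (X(m, x) = (2*x)*6 = 12*x)
n(a, C) = -60 - C (n(a, C) = 12*(-5) - C = -60 - C)
K(T) = 2*I*√15 (K(T) = √(T + (-60 - T)) = √(-60) = 2*I*√15)
1/K((v + 46)/(-155 + t(-12))) = 1/(2*I*√15) = -I*√15/30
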